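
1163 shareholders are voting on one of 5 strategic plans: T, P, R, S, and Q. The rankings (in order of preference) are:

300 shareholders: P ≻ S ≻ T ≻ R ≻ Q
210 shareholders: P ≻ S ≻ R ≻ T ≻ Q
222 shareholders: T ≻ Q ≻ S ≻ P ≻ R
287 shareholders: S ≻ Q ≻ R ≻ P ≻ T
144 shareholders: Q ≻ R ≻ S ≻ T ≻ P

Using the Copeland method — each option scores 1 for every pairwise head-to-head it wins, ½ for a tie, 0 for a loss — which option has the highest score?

T: beats Q; loses to P, R, and S → score 1.
P: beats T and R; loses to S and Q → score 2.
R: beats T; loses to P, S, and Q → score 1.
S: beats T, P, R, and Q → score 4.
Q: beats P and R; loses to T and S → score 2.
S has the best pairwise record.

S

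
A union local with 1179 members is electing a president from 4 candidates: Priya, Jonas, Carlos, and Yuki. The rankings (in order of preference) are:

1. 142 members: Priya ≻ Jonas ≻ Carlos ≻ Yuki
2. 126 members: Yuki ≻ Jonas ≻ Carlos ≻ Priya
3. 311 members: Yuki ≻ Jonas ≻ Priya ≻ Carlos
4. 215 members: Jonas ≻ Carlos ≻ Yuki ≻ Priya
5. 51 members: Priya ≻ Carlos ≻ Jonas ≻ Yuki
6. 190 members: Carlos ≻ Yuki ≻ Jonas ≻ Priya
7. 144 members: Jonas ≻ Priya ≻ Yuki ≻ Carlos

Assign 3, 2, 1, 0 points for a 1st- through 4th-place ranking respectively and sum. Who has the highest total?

Priya: 142·3 + 126·0 + 311·1 + 215·0 + 51·3 + 190·0 + 144·2 = 1178
Jonas: 142·2 + 126·2 + 311·2 + 215·3 + 51·1 + 190·1 + 144·3 = 2476
Carlos: 142·1 + 126·1 + 311·0 + 215·2 + 51·2 + 190·3 + 144·0 = 1370
Yuki: 142·0 + 126·3 + 311·3 + 215·1 + 51·0 + 190·2 + 144·1 = 2050
Jonas has the highest Borda score (2476).

Jonas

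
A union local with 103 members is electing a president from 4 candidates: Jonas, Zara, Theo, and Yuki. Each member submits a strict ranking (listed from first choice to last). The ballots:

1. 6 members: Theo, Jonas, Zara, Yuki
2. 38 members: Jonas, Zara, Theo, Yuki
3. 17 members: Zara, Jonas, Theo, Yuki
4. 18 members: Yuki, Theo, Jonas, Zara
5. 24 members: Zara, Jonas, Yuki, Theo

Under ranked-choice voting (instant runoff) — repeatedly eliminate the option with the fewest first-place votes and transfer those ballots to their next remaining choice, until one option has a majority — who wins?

Round 1: Jonas 38, Zara 41, Theo 6, Yuki 18. Eliminate Theo.
Round 2: Jonas 44, Zara 41, Yuki 18. Eliminate Yuki.
Round 3: Jonas 62, Zara 41. Jonas has a majority.

Jonas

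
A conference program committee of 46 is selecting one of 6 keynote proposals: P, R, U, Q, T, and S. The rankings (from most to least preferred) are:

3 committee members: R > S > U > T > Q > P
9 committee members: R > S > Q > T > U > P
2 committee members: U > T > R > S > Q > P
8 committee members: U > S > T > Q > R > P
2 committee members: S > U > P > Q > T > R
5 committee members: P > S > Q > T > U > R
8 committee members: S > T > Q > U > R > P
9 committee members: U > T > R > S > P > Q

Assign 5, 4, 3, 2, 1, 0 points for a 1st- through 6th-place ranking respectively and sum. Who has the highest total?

S

P: 3·0 + 9·0 + 2·0 + 8·0 + 2·3 + 5·5 + 8·0 + 9·1 = 40
R: 3·5 + 9·5 + 2·3 + 8·1 + 2·0 + 5·0 + 8·1 + 9·3 = 109
U: 3·3 + 9·1 + 2·5 + 8·5 + 2·4 + 5·1 + 8·2 + 9·5 = 142
Q: 3·1 + 9·3 + 2·1 + 8·2 + 2·2 + 5·3 + 8·3 + 9·0 = 91
T: 3·2 + 9·2 + 2·4 + 8·3 + 2·1 + 5·2 + 8·4 + 9·4 = 136
S: 3·4 + 9·4 + 2·2 + 8·4 + 2·5 + 5·4 + 8·5 + 9·2 = 172
S has the highest Borda score (172).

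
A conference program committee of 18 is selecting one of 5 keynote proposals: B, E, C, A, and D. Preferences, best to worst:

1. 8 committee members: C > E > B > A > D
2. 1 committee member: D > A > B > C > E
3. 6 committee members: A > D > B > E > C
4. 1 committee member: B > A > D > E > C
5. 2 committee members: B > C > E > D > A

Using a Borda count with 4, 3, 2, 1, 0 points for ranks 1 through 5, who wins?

B: 8·2 + 1·2 + 6·2 + 1·4 + 2·4 = 42
E: 8·3 + 1·0 + 6·1 + 1·1 + 2·2 = 35
C: 8·4 + 1·1 + 6·0 + 1·0 + 2·3 = 39
A: 8·1 + 1·3 + 6·4 + 1·3 + 2·0 = 38
D: 8·0 + 1·4 + 6·3 + 1·2 + 2·1 = 26
B has the highest Borda score (42).

B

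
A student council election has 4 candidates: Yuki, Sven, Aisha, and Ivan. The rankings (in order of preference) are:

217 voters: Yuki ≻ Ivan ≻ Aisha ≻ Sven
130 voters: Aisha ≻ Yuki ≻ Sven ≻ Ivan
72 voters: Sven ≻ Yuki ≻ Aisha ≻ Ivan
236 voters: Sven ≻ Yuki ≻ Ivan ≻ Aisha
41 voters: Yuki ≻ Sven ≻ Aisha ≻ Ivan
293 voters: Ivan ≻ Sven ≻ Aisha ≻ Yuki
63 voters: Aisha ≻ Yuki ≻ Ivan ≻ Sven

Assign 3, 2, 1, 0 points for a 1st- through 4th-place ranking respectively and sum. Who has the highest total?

Yuki

Yuki: 217·3 + 130·2 + 72·2 + 236·2 + 41·3 + 293·0 + 63·2 = 1776
Sven: 217·0 + 130·1 + 72·3 + 236·3 + 41·2 + 293·2 + 63·0 = 1722
Aisha: 217·1 + 130·3 + 72·1 + 236·0 + 41·1 + 293·1 + 63·3 = 1202
Ivan: 217·2 + 130·0 + 72·0 + 236·1 + 41·0 + 293·3 + 63·1 = 1612
Yuki has the highest Borda score (1776).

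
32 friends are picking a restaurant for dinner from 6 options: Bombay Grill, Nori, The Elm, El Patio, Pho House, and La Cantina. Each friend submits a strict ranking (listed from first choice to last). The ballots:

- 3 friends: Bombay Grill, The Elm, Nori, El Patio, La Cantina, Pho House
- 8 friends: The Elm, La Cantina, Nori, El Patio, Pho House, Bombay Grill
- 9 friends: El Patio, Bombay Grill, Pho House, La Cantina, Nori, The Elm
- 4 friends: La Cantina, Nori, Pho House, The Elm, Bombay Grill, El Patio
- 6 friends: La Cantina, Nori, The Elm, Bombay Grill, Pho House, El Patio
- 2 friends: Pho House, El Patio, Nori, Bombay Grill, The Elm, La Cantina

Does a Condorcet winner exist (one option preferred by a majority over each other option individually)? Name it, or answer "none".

La Cantina

La Cantina vs Bombay Grill: 18–14 for La Cantina.
La Cantina vs Nori: 27–5 for La Cantina.
La Cantina vs The Elm: 19–13 for La Cantina.
La Cantina vs El Patio: 18–14 for La Cantina.
La Cantina vs Pho House: 21–11 for La Cantina.
La Cantina beats every other option head-to-head.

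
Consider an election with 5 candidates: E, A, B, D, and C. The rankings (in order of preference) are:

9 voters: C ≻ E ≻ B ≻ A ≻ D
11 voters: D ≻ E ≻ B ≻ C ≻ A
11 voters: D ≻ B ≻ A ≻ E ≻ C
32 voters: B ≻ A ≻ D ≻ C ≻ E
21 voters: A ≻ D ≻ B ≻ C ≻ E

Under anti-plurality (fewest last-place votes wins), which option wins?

B

Last-place votes: E 53, A 11, B 0, D 9, C 11.
B is ranked last by the fewest voters, so B wins.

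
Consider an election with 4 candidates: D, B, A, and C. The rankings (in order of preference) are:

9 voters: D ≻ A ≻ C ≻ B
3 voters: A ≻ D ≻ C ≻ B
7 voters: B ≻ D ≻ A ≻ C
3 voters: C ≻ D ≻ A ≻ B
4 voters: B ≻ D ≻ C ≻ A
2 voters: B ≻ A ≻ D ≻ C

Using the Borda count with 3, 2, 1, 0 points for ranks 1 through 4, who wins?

D

D: 9·3 + 3·2 + 7·2 + 3·2 + 4·2 + 2·1 = 63
B: 9·0 + 3·0 + 7·3 + 3·0 + 4·3 + 2·3 = 39
A: 9·2 + 3·3 + 7·1 + 3·1 + 4·0 + 2·2 = 41
C: 9·1 + 3·1 + 7·0 + 3·3 + 4·1 + 2·0 = 25
D has the highest Borda score (63).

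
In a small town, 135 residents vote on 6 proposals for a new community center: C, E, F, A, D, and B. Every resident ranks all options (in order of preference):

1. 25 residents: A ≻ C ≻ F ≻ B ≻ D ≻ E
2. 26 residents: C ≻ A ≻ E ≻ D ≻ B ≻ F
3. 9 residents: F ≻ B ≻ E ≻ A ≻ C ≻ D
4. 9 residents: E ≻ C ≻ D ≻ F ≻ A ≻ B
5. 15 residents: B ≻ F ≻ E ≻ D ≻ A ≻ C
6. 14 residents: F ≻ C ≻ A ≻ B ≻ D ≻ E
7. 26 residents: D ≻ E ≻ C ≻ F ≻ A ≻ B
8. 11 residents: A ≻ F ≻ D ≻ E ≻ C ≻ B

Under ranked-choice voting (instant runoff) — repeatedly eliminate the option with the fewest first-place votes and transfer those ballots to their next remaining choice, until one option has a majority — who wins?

C

Round 1: C 26, E 9, F 23, A 36, D 26, B 15. Eliminate E.
Round 2: C 35, F 23, A 36, D 26, B 15. Eliminate B.
Round 3: C 35, F 38, A 36, D 26. Eliminate D.
Round 4: C 61, F 38, A 36. Eliminate A.
Round 5: C 86, F 49. C has a majority.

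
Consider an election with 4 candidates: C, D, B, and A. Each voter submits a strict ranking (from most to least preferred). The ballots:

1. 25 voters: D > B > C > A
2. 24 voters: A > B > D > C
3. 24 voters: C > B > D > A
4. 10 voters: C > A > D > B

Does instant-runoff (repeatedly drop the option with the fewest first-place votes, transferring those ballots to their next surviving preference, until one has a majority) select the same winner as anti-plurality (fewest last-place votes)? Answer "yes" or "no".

Instant-runoff — R1 C 34, D 25, B 0, A 24 (B out); R2 C 34, D 25, A 24 (A out); R3 C 34, D 49 (D winner). Winner: D.
Anti-plurality — last-place votes: C 24, D 0, B 10, A 49. Winner: D.
The two methods agree.

yes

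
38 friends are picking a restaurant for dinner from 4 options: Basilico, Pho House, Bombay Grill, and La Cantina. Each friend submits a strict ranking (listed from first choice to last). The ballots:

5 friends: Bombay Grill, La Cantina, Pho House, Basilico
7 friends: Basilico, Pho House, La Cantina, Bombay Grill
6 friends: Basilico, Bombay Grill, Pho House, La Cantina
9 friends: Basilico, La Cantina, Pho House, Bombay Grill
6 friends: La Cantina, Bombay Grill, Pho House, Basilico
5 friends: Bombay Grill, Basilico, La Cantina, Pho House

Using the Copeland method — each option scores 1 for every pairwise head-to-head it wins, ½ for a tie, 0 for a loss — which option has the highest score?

Basilico: beats Pho House, Bombay Grill, and La Cantina → score 3.
Pho House: loses to Basilico, Bombay Grill, and La Cantina → score 0.
Bombay Grill: beats Pho House; loses to Basilico and La Cantina → score 1.
La Cantina: beats Pho House and Bombay Grill; loses to Basilico → score 2.
Basilico has the best pairwise record.

Basilico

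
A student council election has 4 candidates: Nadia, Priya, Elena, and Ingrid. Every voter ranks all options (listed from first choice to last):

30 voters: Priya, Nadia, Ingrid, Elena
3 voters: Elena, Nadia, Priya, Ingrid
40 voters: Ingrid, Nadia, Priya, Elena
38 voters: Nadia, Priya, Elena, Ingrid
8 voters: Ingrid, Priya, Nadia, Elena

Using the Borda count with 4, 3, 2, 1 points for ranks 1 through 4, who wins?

Nadia

Nadia: 30·3 + 3·3 + 40·3 + 38·4 + 8·2 = 387
Priya: 30·4 + 3·2 + 40·2 + 38·3 + 8·3 = 344
Elena: 30·1 + 3·4 + 40·1 + 38·2 + 8·1 = 166
Ingrid: 30·2 + 3·1 + 40·4 + 38·1 + 8·4 = 293
Nadia has the highest Borda score (387).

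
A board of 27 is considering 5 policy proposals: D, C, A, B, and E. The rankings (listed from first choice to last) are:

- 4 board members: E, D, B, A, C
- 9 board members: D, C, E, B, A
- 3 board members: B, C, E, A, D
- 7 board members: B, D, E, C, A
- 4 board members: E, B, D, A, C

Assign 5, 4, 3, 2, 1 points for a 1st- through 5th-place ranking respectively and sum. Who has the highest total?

D

D: 4·4 + 9·5 + 3·1 + 7·4 + 4·3 = 104
C: 4·1 + 9·4 + 3·4 + 7·2 + 4·1 = 70
A: 4·2 + 9·1 + 3·2 + 7·1 + 4·2 = 38
B: 4·3 + 9·2 + 3·5 + 7·5 + 4·4 = 96
E: 4·5 + 9·3 + 3·3 + 7·3 + 4·5 = 97
D has the highest Borda score (104).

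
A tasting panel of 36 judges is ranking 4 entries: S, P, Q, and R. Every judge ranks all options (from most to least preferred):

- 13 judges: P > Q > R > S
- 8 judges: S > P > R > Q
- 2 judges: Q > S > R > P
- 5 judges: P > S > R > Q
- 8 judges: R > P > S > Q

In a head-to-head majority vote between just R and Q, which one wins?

Voters preferring R to Q: 21; preferring Q to R: 15.
R wins the head-to-head.

R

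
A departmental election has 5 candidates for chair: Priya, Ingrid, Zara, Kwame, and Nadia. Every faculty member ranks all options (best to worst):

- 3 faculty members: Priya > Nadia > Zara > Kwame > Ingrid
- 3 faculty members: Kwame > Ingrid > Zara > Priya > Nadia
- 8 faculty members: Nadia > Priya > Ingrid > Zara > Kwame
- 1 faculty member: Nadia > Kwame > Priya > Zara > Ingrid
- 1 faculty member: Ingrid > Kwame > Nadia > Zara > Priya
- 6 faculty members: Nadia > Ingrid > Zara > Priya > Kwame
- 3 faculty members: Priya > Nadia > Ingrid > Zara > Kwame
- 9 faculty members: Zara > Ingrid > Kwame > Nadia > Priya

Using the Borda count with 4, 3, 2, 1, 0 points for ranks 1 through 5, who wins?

Nadia

Priya: 3·4 + 3·1 + 8·3 + 1·2 + 1·0 + 6·1 + 3·4 + 9·0 = 59
Ingrid: 3·0 + 3·3 + 8·2 + 1·0 + 1·4 + 6·3 + 3·2 + 9·3 = 80
Zara: 3·2 + 3·2 + 8·1 + 1·1 + 1·1 + 6·2 + 3·1 + 9·4 = 73
Kwame: 3·1 + 3·4 + 8·0 + 1·3 + 1·3 + 6·0 + 3·0 + 9·2 = 39
Nadia: 3·3 + 3·0 + 8·4 + 1·4 + 1·2 + 6·4 + 3·3 + 9·1 = 89
Nadia has the highest Borda score (89).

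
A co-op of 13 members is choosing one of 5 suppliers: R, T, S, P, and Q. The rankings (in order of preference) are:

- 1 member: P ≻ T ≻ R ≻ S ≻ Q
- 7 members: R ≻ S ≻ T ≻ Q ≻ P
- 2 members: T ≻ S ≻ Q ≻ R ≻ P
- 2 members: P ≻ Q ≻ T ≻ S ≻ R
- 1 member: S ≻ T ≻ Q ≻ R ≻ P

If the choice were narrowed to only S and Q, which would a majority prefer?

Voters preferring S to Q: 11; preferring Q to S: 2.
S wins the head-to-head.

S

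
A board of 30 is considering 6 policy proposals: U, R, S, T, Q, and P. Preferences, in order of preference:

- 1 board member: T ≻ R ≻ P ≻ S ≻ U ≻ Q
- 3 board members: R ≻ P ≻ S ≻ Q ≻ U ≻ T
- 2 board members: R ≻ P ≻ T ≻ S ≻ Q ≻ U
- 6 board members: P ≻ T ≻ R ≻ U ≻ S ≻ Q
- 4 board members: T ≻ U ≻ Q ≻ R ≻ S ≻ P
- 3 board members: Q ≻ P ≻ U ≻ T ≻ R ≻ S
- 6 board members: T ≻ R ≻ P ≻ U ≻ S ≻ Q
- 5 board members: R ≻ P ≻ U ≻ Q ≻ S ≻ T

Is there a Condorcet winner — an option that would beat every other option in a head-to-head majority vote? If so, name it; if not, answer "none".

none

Checking pairwise contests:
R beats U 23–7.
T beats R 20–10.
U beats S 24–6.
P beats T 19–11.
U beats Q 22–8.
R beats P 21–9.
Every option loses at least one head-to-head, so there is no Condorcet winner.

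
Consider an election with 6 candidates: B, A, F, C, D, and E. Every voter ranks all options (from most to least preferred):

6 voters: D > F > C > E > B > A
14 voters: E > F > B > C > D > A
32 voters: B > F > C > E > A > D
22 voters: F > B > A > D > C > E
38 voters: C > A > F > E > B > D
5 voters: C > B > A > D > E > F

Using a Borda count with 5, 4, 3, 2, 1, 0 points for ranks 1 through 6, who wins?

F

B: 6·1 + 14·3 + 32·5 + 22·4 + 38·1 + 5·4 = 354
A: 6·0 + 14·0 + 32·1 + 22·3 + 38·4 + 5·3 = 265
F: 6·4 + 14·4 + 32·4 + 22·5 + 38·3 + 5·0 = 432
C: 6·3 + 14·2 + 32·3 + 22·1 + 38·5 + 5·5 = 379
D: 6·5 + 14·1 + 32·0 + 22·2 + 38·0 + 5·2 = 98
E: 6·2 + 14·5 + 32·2 + 22·0 + 38·2 + 5·1 = 227
F has the highest Borda score (432).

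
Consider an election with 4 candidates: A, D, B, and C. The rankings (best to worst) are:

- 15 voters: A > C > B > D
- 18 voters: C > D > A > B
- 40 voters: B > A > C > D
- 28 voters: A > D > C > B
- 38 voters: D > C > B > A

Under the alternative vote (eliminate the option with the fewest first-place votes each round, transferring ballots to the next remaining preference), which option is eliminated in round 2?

Round 1: A 43, D 38, B 40, C 18. Eliminate C.
Round 2: A 43, D 56, B 40. Eliminate B.

B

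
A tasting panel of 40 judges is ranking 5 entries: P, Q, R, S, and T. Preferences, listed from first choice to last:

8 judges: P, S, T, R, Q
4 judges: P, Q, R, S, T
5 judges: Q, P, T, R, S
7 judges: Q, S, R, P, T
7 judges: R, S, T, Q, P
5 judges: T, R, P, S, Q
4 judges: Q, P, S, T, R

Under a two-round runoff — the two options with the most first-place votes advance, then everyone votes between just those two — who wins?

Round 1 first-place votes: P 12, Q 16, R 7, S 0, T 5.
Q and P advance.
Runoff: Q is preferred to P by 23 voters; P by 17.
Q wins the runoff.

Q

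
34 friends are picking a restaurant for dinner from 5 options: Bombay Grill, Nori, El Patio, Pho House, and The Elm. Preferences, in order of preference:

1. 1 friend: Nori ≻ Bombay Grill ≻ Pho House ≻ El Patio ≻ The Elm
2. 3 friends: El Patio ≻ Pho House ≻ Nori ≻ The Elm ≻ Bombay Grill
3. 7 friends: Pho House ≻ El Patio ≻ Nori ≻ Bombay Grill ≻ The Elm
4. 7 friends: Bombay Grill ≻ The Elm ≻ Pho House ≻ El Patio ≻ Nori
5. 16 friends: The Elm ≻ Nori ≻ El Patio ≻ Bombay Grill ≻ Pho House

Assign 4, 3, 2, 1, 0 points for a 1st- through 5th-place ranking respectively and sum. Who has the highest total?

Bombay Grill: 1·3 + 3·0 + 7·1 + 7·4 + 16·1 = 54
Nori: 1·4 + 3·2 + 7·2 + 7·0 + 16·3 = 72
El Patio: 1·1 + 3·4 + 7·3 + 7·1 + 16·2 = 73
Pho House: 1·2 + 3·3 + 7·4 + 7·2 + 16·0 = 53
The Elm: 1·0 + 3·1 + 7·0 + 7·3 + 16·4 = 88
The Elm has the highest Borda score (88).

The Elm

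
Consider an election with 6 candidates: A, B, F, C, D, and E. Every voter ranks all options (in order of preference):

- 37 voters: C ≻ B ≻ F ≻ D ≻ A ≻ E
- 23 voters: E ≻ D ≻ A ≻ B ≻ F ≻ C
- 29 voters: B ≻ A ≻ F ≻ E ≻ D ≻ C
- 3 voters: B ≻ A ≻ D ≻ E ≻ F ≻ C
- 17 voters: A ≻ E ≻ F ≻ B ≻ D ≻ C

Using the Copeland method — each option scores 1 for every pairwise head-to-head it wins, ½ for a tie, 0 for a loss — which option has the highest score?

B

A: beats F, C, and E; loses to B and D → score 3.
B: beats A, F, C, D, and E → score 5.
F: beats C, D, and E; loses to A and B → score 3.
C: loses to A, B, F, D, and E → score 0.
D: beats A and C; loses to B, F, and E → score 2.
E: beats C and D; loses to A, B, and F → score 2.
B has the best pairwise record.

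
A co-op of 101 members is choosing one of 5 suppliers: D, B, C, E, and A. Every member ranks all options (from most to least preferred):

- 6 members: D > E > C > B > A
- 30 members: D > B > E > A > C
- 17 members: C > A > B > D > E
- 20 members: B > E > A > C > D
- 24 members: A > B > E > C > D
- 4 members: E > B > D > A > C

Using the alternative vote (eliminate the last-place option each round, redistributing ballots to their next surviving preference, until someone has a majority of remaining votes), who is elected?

Round 1: D 36, B 20, C 17, E 4, A 24. Eliminate E.
Round 2: D 36, B 24, C 17, A 24. Eliminate C.
Round 3: D 36, B 24, A 41. Eliminate B.
Round 4: D 40, A 61. A has a majority.

A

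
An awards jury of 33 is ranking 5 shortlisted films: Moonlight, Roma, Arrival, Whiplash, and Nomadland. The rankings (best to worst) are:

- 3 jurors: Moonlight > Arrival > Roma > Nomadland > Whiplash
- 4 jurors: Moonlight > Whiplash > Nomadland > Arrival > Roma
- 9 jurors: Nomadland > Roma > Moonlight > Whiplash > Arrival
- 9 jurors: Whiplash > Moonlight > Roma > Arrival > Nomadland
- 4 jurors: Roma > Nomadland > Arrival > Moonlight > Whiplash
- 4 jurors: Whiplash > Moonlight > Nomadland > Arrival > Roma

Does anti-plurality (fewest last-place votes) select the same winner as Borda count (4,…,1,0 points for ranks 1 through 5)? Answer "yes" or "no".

yes

Anti-plurality — last-place votes: Moonlight 0, Roma 8, Arrival 9, Whiplash 7, Nomadland 9. Winner: Moonlight.
Borda — scores: Moonlight 89, Roma 67, Arrival 34, Whiplash 73, Nomadland 67. Winner: Moonlight.
The two methods agree.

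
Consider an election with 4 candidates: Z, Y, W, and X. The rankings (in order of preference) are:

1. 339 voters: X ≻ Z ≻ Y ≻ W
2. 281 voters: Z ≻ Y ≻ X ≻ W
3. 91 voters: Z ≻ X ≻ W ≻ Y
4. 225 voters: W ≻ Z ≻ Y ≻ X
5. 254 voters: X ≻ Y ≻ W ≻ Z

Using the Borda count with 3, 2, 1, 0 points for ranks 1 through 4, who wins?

Z: 339·2 + 281·3 + 91·3 + 225·2 + 254·0 = 2244
Y: 339·1 + 281·2 + 91·0 + 225·1 + 254·2 = 1634
W: 339·0 + 281·0 + 91·1 + 225·3 + 254·1 = 1020
X: 339·3 + 281·1 + 91·2 + 225·0 + 254·3 = 2242
Z has the highest Borda score (2244).

Z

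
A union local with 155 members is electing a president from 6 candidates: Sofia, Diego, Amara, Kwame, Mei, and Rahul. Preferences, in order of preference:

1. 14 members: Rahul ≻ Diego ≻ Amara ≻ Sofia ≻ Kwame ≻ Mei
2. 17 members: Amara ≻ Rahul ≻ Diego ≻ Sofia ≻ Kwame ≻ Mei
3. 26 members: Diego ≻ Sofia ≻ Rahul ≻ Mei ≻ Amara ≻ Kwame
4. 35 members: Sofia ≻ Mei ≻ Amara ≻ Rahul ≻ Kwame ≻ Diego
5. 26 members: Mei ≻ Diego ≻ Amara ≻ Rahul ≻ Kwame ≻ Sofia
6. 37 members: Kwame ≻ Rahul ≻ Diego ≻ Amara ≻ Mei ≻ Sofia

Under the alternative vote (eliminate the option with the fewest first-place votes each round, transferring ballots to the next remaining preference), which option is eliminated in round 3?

Round 1: Sofia 35, Diego 26, Amara 17, Kwame 37, Mei 26, Rahul 14. Eliminate Rahul.
Round 2: Sofia 35, Diego 40, Amara 17, Kwame 37, Mei 26. Eliminate Amara.
Round 3: Sofia 35, Diego 57, Kwame 37, Mei 26. Eliminate Mei.

Mei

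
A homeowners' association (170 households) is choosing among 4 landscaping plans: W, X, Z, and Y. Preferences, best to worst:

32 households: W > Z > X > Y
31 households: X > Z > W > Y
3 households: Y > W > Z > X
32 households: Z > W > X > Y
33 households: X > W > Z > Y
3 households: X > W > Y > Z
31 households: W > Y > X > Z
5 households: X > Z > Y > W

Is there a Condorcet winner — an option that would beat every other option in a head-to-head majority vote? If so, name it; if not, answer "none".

W vs X: 98–72 for W.
W vs Z: 102–68 for W.
W vs Y: 162–8 for W.
W beats every other option head-to-head.

W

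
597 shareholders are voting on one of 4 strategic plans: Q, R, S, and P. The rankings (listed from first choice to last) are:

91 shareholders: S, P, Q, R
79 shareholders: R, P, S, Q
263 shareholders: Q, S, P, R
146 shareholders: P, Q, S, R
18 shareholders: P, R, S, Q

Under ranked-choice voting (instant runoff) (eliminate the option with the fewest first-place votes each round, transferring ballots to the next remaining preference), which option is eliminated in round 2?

S

Round 1: Q 263, R 79, S 91, P 164. Eliminate R.
Round 2: Q 263, S 91, P 243. Eliminate S.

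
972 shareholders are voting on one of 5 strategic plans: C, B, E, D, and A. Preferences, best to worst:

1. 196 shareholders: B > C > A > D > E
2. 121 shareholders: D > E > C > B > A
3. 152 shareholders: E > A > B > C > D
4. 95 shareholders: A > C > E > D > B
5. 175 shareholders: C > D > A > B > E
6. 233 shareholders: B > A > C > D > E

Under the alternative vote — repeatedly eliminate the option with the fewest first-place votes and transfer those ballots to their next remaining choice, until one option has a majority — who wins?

B

Round 1: C 175, B 429, E 152, D 121, A 95. Eliminate A.
Round 2: C 270, B 429, E 152, D 121. Eliminate D.
Round 3: C 270, B 429, E 273. Eliminate C.
Round 4: B 604, E 368. B has a majority.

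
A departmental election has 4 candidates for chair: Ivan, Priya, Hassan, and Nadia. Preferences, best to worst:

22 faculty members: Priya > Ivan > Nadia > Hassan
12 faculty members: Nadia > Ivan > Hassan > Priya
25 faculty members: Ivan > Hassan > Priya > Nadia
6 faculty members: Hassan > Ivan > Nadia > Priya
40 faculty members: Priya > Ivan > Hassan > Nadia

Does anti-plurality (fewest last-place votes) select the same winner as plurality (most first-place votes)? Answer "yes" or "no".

Anti-plurality — last-place votes: Ivan 0, Priya 18, Hassan 22, Nadia 65. Winner: Ivan.
Plurality — first-place votes: Ivan 25, Priya 62, Hassan 6, Nadia 12. Winner: Priya.
The two methods disagree.

no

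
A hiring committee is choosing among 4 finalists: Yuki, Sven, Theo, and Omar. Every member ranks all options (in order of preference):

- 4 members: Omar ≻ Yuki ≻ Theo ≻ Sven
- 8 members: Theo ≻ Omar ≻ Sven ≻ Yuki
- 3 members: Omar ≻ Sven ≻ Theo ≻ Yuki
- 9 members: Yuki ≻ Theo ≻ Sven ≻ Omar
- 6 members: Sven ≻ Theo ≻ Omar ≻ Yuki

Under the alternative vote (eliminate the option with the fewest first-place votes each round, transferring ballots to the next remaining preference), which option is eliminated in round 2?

Round 1: Yuki 9, Sven 6, Theo 8, Omar 7. Eliminate Sven.
Round 2: Yuki 9, Theo 14, Omar 7. Eliminate Omar.

Omar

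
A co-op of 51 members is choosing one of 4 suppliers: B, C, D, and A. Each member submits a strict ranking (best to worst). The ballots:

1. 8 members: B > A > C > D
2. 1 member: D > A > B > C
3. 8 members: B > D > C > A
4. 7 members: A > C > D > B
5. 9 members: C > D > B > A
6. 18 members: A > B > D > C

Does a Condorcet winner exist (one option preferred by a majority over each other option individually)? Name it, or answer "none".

A vs B: 26–25 for A.
A vs C: 34–17 for A.
A vs D: 33–18 for A.
A beats every other option head-to-head.

A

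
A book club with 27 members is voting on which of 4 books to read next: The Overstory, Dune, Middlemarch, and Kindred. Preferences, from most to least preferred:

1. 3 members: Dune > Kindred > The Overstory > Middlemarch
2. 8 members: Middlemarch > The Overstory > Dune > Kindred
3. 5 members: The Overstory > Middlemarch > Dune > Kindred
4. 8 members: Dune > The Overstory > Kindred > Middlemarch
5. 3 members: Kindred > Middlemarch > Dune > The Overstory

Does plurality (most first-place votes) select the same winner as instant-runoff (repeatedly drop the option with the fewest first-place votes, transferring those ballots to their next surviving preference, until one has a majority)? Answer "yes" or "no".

Plurality — first-place votes: The Overstory 5, Dune 11, Middlemarch 8, Kindred 3. Winner: Dune.
Instant-runoff — R1 The Overstory 5, Dune 11, Middlemarch 8, Kindred 3 (Kindred out); R2 The Overstory 5, Dune 11, Middlemarch 11 (The Overstory out); R3 Dune 11, Middlemarch 16 (Middlemarch winner). Winner: Middlemarch.
The two methods disagree.

no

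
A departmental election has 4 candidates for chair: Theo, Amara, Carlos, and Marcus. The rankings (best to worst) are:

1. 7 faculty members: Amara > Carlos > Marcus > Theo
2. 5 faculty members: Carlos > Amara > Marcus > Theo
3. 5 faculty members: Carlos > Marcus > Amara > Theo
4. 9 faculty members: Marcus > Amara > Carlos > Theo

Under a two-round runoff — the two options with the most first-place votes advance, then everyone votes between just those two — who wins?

Carlos

Round 1 first-place votes: Theo 0, Amara 7, Carlos 10, Marcus 9.
Carlos and Marcus advance.
Runoff: Carlos is preferred to Marcus by 17 voters; Marcus by 9.
Carlos wins the runoff.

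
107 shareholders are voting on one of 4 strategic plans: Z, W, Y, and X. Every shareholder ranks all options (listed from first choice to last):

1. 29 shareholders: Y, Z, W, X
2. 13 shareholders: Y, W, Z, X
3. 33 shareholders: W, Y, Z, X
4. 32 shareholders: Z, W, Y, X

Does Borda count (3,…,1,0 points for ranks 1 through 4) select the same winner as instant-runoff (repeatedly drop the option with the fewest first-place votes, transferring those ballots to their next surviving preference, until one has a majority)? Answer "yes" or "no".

no

Borda — scores: Z 200, W 218, Y 224, X 0. Winner: Y.
Instant-runoff — R1 Z 32, W 33, Y 42, X 0 (X out); R2 Z 32, W 33, Y 42 (Z out); R3 W 65, Y 42 (W winner). Winner: W.
The two methods disagree.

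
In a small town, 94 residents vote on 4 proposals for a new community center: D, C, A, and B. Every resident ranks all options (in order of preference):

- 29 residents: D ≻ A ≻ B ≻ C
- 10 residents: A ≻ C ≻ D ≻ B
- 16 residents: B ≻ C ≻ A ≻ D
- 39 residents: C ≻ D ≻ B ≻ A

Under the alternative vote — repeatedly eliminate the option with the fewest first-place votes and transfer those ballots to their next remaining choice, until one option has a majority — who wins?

C

Round 1: D 29, C 39, A 10, B 16. Eliminate A.
Round 2: D 29, C 49, B 16. C has a majority.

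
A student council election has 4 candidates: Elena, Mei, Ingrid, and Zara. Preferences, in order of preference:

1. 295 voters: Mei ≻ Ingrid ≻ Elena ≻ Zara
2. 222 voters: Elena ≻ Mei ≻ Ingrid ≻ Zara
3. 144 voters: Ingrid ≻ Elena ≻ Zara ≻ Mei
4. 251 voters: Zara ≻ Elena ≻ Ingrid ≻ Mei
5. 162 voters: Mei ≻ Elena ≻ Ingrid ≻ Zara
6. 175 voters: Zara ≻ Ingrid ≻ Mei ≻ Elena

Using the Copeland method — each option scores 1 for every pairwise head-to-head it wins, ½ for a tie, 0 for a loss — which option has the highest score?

Elena: beats Ingrid and Zara; loses to Mei → score 2.
Mei: beats Elena, Ingrid, and Zara → score 3.
Ingrid: beats Zara; loses to Elena and Mei → score 1.
Zara: loses to Elena, Mei, and Ingrid → score 0.
Mei has the best pairwise record.

Mei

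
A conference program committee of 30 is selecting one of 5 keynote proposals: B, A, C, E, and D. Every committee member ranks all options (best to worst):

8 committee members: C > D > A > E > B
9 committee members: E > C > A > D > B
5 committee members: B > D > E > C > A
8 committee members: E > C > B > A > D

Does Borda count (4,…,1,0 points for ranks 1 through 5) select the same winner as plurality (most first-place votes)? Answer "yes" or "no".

no

Borda — scores: B 36, A 42, C 88, E 86, D 48. Winner: C.
Plurality — first-place votes: B 5, A 0, C 8, E 17, D 0. Winner: E.
The two methods disagree.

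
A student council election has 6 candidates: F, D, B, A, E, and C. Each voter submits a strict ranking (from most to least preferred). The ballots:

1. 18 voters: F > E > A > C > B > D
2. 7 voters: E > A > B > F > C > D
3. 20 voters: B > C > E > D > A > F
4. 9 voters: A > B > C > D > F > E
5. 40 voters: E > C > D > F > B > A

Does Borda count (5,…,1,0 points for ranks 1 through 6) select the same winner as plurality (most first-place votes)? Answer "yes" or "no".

yes

Borda — scores: F 193, D 178, B 215, A 147, E 367, C 310. Winner: E.
Plurality — first-place votes: F 18, D 0, B 20, A 9, E 47, C 0. Winner: E.
The two methods agree.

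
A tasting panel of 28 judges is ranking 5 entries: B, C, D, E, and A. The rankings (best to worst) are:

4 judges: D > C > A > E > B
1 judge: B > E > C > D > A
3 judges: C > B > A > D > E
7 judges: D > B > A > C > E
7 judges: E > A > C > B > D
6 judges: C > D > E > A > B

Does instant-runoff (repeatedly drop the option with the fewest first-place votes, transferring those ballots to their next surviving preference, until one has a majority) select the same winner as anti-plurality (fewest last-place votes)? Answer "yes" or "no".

Instant-runoff — R1 B 1, C 9, D 11, E 7, A 0 (A out); R2 B 1, C 9, D 11, E 7 (B out); R3 C 9, D 11, E 8 (E out); R4 C 17, D 11 (C winner). Winner: C.
Anti-plurality — last-place votes: B 10, C 0, D 7, E 10, A 1. Winner: C.
The two methods agree.

yes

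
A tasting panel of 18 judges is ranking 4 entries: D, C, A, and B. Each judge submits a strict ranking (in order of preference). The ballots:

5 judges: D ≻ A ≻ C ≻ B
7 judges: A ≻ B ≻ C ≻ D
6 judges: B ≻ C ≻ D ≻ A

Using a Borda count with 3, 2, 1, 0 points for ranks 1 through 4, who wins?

D: 5·3 + 7·0 + 6·1 = 21
C: 5·1 + 7·1 + 6·2 = 24
A: 5·2 + 7·3 + 6·0 = 31
B: 5·0 + 7·2 + 6·3 = 32
B has the highest Borda score (32).

B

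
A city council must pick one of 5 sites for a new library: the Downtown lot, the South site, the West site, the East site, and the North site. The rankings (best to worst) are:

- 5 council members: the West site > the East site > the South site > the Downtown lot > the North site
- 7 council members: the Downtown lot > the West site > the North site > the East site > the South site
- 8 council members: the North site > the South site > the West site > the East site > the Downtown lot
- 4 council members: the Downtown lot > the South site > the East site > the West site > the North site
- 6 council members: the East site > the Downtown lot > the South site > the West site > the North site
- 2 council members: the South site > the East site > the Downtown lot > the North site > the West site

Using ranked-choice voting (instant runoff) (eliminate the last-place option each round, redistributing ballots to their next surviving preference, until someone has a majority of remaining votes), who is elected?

Round 1: the Downtown lot 11, the South site 2, the West site 5, the East site 6, the North site 8. Eliminate the South site.
Round 2: the Downtown lot 11, the West site 5, the East site 8, the North site 8. Eliminate the West site.
Round 3: the Downtown lot 11, the East site 13, the North site 8. Eliminate the North site.
Round 4: the Downtown lot 11, the East site 21. The East site has a majority.

the East site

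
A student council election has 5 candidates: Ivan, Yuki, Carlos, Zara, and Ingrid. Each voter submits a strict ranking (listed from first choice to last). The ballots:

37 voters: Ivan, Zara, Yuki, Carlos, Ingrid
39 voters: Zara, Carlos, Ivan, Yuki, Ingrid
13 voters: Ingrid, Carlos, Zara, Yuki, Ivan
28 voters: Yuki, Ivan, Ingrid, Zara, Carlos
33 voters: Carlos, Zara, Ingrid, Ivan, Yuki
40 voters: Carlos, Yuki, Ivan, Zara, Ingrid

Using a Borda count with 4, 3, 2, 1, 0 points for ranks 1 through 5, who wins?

Ivan: 37·4 + 39·2 + 13·0 + 28·3 + 33·1 + 40·2 = 423
Yuki: 37·2 + 39·1 + 13·1 + 28·4 + 33·0 + 40·3 = 358
Carlos: 37·1 + 39·3 + 13·3 + 28·0 + 33·4 + 40·4 = 485
Zara: 37·3 + 39·4 + 13·2 + 28·1 + 33·3 + 40·1 = 460
Ingrid: 37·0 + 39·0 + 13·4 + 28·2 + 33·2 + 40·0 = 174
Carlos has the highest Borda score (485).

Carlos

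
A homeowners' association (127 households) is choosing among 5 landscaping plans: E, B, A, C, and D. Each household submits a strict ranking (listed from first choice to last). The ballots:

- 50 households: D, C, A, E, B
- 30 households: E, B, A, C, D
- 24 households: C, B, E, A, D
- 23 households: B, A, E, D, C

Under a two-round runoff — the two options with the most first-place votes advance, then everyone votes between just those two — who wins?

Round 1 first-place votes: E 30, B 23, A 0, C 24, D 50.
D and E advance.
Runoff: D is preferred to E by 50 voters; E by 77.
E wins the runoff.

E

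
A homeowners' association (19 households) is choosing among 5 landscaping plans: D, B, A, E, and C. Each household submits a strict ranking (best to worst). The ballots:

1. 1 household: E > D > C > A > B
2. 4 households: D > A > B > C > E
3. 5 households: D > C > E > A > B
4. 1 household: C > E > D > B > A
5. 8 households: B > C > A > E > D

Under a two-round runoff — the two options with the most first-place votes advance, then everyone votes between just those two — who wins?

D

Round 1 first-place votes: D 9, B 8, A 0, E 1, C 1.
D and B advance.
Runoff: D is preferred to B by 11 voters; B by 8.
D wins the runoff.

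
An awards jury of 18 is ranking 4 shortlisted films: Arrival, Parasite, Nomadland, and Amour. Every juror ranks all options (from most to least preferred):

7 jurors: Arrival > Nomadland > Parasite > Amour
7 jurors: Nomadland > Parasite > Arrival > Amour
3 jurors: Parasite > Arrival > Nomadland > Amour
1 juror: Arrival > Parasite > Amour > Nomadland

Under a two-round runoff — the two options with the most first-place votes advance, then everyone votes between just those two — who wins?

Round 1 first-place votes: Arrival 8, Parasite 3, Nomadland 7, Amour 0.
Arrival and Nomadland advance.
Runoff: Arrival is preferred to Nomadland by 11 voters; Nomadland by 7.
Arrival wins the runoff.

Arrival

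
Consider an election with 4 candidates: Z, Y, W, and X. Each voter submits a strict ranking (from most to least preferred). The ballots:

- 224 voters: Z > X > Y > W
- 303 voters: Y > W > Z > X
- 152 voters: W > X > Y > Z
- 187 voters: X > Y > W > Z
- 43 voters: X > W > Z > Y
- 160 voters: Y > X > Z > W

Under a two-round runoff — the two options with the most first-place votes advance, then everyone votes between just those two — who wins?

Round 1 first-place votes: Z 224, Y 463, W 152, X 230.
Y and X advance.
Runoff: Y is preferred to X by 463 voters; X by 606.
X wins the runoff.

X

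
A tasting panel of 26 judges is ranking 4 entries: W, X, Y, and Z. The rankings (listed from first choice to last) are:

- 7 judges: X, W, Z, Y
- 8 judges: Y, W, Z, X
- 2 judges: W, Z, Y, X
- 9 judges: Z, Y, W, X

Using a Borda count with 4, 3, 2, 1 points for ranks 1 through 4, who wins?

Z

W: 7·3 + 8·3 + 2·4 + 9·2 = 71
X: 7·4 + 8·1 + 2·1 + 9·1 = 47
Y: 7·1 + 8·4 + 2·2 + 9·3 = 70
Z: 7·2 + 8·2 + 2·3 + 9·4 = 72
Z has the highest Borda score (72).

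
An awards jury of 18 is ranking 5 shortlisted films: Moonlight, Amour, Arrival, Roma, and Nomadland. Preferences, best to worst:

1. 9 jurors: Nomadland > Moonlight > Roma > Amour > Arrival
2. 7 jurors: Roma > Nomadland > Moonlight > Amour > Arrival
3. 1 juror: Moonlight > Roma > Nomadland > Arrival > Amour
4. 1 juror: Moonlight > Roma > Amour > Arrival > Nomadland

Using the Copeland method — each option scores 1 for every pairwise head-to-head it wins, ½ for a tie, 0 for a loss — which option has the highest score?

Nomadland

Moonlight: beats Amour, Arrival, and Roma; loses to Nomadland → score 3.
Amour: beats Arrival; loses to Moonlight, Roma, and Nomadland → score 1.
Arrival: loses to Moonlight, Amour, Roma, and Nomadland → score 0.
Roma: beats Amour and Arrival; ties Nomadland; loses to Moonlight → score 2.5.
Nomadland: beats Moonlight, Amour, and Arrival; ties Roma → score 3.5.
Nomadland has the best pairwise record.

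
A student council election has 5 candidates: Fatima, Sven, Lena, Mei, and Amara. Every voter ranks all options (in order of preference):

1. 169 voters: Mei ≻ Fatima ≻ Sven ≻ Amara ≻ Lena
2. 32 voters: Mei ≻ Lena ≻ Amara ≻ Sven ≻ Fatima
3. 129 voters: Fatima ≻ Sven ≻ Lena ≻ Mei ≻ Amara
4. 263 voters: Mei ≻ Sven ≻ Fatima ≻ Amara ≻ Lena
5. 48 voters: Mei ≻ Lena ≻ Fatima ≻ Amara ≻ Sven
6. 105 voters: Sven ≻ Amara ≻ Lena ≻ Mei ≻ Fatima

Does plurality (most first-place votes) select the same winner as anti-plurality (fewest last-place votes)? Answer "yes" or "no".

Plurality — first-place votes: Fatima 129, Sven 105, Lena 0, Mei 512, Amara 0. Winner: Mei.
Anti-plurality — last-place votes: Fatima 137, Sven 48, Lena 432, Mei 0, Amara 129. Winner: Mei.
The two methods agree.

yes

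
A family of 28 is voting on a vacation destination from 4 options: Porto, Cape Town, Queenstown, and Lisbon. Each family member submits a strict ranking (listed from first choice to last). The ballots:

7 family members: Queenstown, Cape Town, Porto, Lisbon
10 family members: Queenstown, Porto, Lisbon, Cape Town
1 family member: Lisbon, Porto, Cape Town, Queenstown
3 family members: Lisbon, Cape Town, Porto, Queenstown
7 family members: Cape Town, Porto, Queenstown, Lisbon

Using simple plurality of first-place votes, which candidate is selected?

Queenstown

First-place votes: Porto 0, Cape Town 7, Queenstown 17, Lisbon 4.
Queenstown has the most first-place votes.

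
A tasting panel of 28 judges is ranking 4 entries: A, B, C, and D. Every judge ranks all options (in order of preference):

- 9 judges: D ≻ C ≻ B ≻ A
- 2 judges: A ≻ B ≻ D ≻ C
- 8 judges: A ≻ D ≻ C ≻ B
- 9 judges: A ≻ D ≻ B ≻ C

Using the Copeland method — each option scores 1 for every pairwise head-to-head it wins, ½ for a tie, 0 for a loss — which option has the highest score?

A: beats B, C, and D → score 3.
B: loses to A, C, and D → score 0.
C: beats B; loses to A and D → score 1.
D: beats B and C; loses to A → score 2.
A has the best pairwise record.

A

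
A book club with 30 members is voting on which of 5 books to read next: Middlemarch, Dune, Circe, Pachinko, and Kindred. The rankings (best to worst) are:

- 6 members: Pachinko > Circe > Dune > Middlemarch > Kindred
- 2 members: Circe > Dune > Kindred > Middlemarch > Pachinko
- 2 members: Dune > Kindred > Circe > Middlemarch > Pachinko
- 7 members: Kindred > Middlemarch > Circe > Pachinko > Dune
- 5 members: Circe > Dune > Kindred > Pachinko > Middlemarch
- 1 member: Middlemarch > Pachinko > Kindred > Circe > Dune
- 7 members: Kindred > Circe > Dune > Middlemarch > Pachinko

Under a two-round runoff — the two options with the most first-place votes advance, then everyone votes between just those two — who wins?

Round 1 first-place votes: Middlemarch 1, Dune 2, Circe 7, Pachinko 6, Kindred 14.
Kindred and Circe advance.
Runoff: Kindred is preferred to Circe by 17 voters; Circe by 13.
Kindred wins the runoff.

Kindred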